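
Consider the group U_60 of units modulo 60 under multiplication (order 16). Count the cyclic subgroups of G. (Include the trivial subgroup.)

Group the elements of G by the cyclic subgroup they generate; each cyclic subgroup of order d accounts for φ(d) elements.
Cyclic subgroups by order — order 1: 1; order 2: 7; order 4: 4.
Total: 12.

12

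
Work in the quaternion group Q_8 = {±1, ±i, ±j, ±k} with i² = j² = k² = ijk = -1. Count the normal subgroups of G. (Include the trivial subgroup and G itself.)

6

G has 6 subgroups. Checking conjugation-invariance by order — order 1: 1/1 normal; order 2: 1/1 normal; order 4: 3/3 normal; order 8: 1/1 normal.
Total normal subgroups: 6.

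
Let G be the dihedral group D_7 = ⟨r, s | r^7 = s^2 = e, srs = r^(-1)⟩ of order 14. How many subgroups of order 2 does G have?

|G| = 14 and 2 | 14, so subgroups of order 2 are possible by Lagrange.
The subgroups of order 2 are: {e, r^2s}; {e, r^3s}; {e, r^4s}; {e, r^5s}; … (7 in all).
So G has 7 subgroups of order 2.

7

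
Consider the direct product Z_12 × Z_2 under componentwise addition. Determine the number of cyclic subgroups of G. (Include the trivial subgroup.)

12

Each element a generates a cyclic subgroup ⟨a⟩; distinct elements may generate the same one (a cyclic group of order d has φ(d) generators).
Cyclic subgroups by order — order 1: 1; order 2: 3; order 3: 1; order 4: 2; order 6: 3; order 12: 2.
Total: 12.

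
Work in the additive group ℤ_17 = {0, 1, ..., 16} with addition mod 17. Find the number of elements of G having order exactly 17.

16

In a cyclic group of order 17, the number of elements of order d (for d | 17) is φ(d).
φ(17) = 16.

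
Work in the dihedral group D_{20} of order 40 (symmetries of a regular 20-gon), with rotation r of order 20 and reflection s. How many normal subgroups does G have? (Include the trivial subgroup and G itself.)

9

G has 48 subgroups. Checking conjugation-invariance by order — order 1: 1/1 normal; order 2: 1/21 normal; order 4: 1/11 normal; order 5: 1/1 normal; order 8: 0/5 normal; order 10: 1/5 normal; order 20: 3/3 normal; order 40: 1/1 normal.
Total normal subgroups: 9.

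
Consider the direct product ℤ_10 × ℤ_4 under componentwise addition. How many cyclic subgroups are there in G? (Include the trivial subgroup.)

12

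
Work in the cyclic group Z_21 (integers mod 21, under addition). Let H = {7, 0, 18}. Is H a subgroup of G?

No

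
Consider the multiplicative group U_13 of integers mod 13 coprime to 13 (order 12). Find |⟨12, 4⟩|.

|⟨12⟩| = 2 and |⟨4⟩| = 6, so |H| is a multiple of lcm(2, 6) = 6 and divides |G| = 12.
Closing under the operation: H = {1, 3, 4, 9, 10, 12}, so |H| = 6.

6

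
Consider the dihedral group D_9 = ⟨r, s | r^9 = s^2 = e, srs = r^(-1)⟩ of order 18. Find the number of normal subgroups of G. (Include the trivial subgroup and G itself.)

G has 16 subgroups. Checking conjugation-invariance by order — order 1: 1/1 normal; order 2: 0/9 normal; order 3: 1/1 normal; order 6: 0/3 normal; order 9: 1/1 normal; order 18: 1/1 normal.
Total normal subgroups: 4.

4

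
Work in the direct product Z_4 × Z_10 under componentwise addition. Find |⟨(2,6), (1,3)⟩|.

20

|⟨(2,6)⟩| = 10 and |⟨(1,3)⟩| = 20, so |H| is a multiple of lcm(10, 20) = 20 and divides |G| = 40.
Closing under the operation: H = {(0,0), (0,2), (0,4), (0,6), (0,8), (1,1), (1,3), (1,5), (1,7), (1,9), (2,0), (2,2), (2,4), (2,6), (2,8), (3,1), (3,3), (3,5), (3,7), (3,9)}, so |H| = 20.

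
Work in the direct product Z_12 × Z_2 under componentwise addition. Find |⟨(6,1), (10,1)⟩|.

|⟨(6,1)⟩| = 2 and |⟨(10,1)⟩| = 6, so |H| is a multiple of lcm(2, 6) = 6 and divides |G| = 24.
Closing under the operation: H = {(0,0), (2,1), (4,0), (6,1), (8,0), (10,1)}, so |H| = 6.

6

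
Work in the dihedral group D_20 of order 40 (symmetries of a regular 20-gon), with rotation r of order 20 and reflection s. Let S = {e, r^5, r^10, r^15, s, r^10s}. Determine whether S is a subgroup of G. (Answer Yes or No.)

|S| = 6 does not divide |G| = 40, so by Lagrange S is not a subgroup.

No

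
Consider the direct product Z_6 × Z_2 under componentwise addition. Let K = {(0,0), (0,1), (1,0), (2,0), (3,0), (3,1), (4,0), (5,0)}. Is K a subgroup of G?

No

|K| = 8 does not divide |G| = 12, so by Lagrange K is not a subgroup.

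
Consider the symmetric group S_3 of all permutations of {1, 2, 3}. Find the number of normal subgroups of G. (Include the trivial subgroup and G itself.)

G has 6 subgroups. Checking conjugation-invariance by order — order 1: 1/1 normal; order 2: 0/3 normal; order 3: 1/1 normal; order 6: 1/1 normal.
Total normal subgroups: 3.

3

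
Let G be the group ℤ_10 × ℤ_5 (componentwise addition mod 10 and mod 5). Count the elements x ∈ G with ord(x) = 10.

An element (a,b) has order lcm(ord(a), ord(b)); count pairs with lcm equal to 10.
Enumerating gives 24 such elements.

24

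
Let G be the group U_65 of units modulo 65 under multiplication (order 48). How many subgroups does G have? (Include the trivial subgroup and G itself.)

|G| = 48, so by Lagrange every subgroup order divides 48. Divisors: 1, 2, 3, 4, 6, 8, 12, 16, 24, 48.
Subgroups by order — order 1: 1; order 2: 3; order 3: 1; order 4: 7; order 6: 3; order 8: 3; order 12: 7; order 16: 1; order 24: 3; order 48: 1.
Total: 1 + 3 + 1 + 7 + 3 + 3 + 7 + 1 + 3 + 1 = 30.

30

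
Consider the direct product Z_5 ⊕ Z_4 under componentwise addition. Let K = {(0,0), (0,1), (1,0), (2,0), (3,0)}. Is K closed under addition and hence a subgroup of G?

No

(0,1) ∈ K but its inverse (0,3) ∉ K, so K is not a subgroup.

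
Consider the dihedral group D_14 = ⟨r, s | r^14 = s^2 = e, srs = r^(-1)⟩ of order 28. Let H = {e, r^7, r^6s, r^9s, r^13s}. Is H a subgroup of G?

No

|H| = 5 does not divide |G| = 28, so by Lagrange H is not a subgroup.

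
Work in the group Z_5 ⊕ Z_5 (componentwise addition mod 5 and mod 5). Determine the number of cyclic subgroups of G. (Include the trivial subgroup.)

7

Group the elements of G by the cyclic subgroup they generate; each cyclic subgroup of order d accounts for φ(d) elements.
Cyclic subgroups by order — order 1: 1; order 5: 6.
Total: 7.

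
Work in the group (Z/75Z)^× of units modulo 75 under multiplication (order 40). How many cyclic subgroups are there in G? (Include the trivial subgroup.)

12

Group the elements of G by the cyclic subgroup they generate; each cyclic subgroup of order d accounts for φ(d) elements.
Cyclic subgroups by order — order 1: 1; order 2: 3; order 4: 2; order 5: 1; order 10: 3; order 20: 2.
Total: 12.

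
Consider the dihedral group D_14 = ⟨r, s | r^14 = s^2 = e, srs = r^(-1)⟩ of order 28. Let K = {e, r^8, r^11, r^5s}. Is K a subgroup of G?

No

r^8 ∈ K but its inverse r^6 ∉ K, so K is not a subgroup.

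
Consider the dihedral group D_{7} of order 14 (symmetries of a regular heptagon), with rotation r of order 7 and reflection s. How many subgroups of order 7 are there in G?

1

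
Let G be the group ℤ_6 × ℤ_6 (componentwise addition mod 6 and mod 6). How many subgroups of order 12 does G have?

|G| = 36 and 12 | 36, so subgroups of order 12 are possible by Lagrange.
The subgroups of order 12 are: {(0,0), (0,1), (0,2), (0,3), (0,4), (0,5), (3,0), (3,1), (3,2), (3,3), (3,4), (3,5)}; {(0,0), (0,3), (1,0), (1,3), (2,0), (2,3), (3,0), (3,3), (4,0), (4,3), (5,0), (5,3)}; {(0,0), (0,3), (1,1), (1,4), (2,2), (2,5), (3,0), (3,3), (4,1), (4,4), (5,2), (5,5)}; {(0,0), (0,3), (1,2), (1,5), (2,1), (2,4), (3,0), (3,3), (4,2), (4,5), (5,1), (5,4)}.
So G has 4 subgroups of order 12.

4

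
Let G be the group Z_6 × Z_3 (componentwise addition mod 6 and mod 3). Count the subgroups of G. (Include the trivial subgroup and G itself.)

12

|G| = 18, so by Lagrange every subgroup order divides 18. Divisors: 1, 2, 3, 6, 9, 18.
Subgroups by order — order 1: 1; order 2: 1; order 3: 4; order 6: 4; order 9: 1; order 18: 1.
Total: 1 + 1 + 4 + 4 + 1 + 1 = 12.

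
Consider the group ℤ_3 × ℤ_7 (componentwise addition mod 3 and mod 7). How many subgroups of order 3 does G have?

1

|G| = 21 and 3 | 21, so subgroups of order 3 are possible by Lagrange.
The subgroups of order 3 are: {(0,0), (1,0), (2,0)}.
So G has 1 subgroup of order 3.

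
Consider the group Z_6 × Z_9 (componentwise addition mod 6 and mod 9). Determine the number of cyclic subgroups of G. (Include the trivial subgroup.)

16

A cyclic subgroup of order d is generated by each of its φ(d) elements of order d, so the cyclic subgroups of order d number (#elements of order d)/φ(d).
Cyclic subgroups by order — order 1: 1; order 2: 1; order 3: 4; order 6: 4; order 9: 3; order 18: 3.
Total: 16.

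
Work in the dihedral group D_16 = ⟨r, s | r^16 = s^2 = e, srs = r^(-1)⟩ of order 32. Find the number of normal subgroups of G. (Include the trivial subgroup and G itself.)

G has 36 subgroups. Checking conjugation-invariance by order — order 1: 1/1 normal; order 2: 1/17 normal; order 4: 1/9 normal; order 8: 1/5 normal; order 16: 3/3 normal; order 32: 1/1 normal.
Total normal subgroups: 8.

8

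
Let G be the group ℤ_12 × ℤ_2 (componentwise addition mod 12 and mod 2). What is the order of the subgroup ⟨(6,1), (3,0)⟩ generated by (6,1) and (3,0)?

8

|⟨(6,1)⟩| = 2 and |⟨(3,0)⟩| = 4, so |H| is a multiple of lcm(2, 4) = 4 and divides |G| = 24.
Closing under the operation: H = {(0,0), (0,1), (3,0), (3,1), (6,0), (6,1), (9,0), (9,1)}, so |H| = 8.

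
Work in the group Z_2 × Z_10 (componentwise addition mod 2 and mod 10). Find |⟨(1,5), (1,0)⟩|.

4

|⟨(1,5)⟩| = 2 and |⟨(1,0)⟩| = 2, so |H| is a multiple of lcm(2, 2) = 2 and divides |G| = 20.
Closing under the operation: H = {(0,0), (0,5), (1,0), (1,5)}, so |H| = 4.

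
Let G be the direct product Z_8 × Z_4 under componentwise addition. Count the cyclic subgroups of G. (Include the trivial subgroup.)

14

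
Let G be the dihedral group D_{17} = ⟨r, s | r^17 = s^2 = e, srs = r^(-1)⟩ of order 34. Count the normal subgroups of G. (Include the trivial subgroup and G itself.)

G has 20 subgroups. Checking conjugation-invariance by order — order 1: 1/1 normal; order 2: 0/17 normal; order 17: 1/1 normal; order 34: 1/1 normal.
Total normal subgroups: 3.

3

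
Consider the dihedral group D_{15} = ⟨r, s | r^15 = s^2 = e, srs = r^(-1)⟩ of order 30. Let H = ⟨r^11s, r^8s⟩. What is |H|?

10

|⟨r^11s⟩| = 2 and |⟨r^8s⟩| = 2, so |H| is a multiple of lcm(2, 2) = 2 and divides |G| = 30.
Closing under the operation: H = {e, r^3, r^6, r^9, r^12, r^2s, r^5s, r^8s, r^11s, r^14s}, so |H| = 10.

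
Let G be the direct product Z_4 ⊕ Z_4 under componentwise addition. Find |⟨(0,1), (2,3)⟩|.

8

|⟨(0,1)⟩| = 4 and |⟨(2,3)⟩| = 4, so |H| is a multiple of lcm(4, 4) = 4 and divides |G| = 16.
Closing under the operation: H = {(0,0), (0,1), (0,2), (0,3), (2,0), (2,1), (2,2), (2,3)}, so |H| = 8.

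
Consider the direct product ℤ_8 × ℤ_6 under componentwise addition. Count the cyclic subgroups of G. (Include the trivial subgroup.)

16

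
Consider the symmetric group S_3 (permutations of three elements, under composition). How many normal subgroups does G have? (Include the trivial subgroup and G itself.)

3

G has 6 subgroups. Checking conjugation-invariance by order — order 1: 1/1 normal; order 2: 0/3 normal; order 3: 1/1 normal; order 6: 1/1 normal.
Total normal subgroups: 3.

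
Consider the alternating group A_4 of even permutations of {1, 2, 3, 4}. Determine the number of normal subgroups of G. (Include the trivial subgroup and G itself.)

G has 10 subgroups. Checking conjugation-invariance by order — order 1: 1/1 normal; order 2: 0/3 normal; order 3: 0/4 normal; order 4: 1/1 normal; order 12: 1/1 normal.
Total normal subgroups: 3.

3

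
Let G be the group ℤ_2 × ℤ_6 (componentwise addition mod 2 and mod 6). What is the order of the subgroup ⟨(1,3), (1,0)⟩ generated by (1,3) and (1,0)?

|⟨(1,3)⟩| = 2 and |⟨(1,0)⟩| = 2, so |H| is a multiple of lcm(2, 2) = 2 and divides |G| = 12.
Closing under the operation: H = {(0,0), (0,3), (1,0), (1,3)}, so |H| = 4.

4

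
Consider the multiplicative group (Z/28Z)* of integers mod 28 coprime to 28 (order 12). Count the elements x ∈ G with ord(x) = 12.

No element of G has order 12 (even though 12 | 12).

0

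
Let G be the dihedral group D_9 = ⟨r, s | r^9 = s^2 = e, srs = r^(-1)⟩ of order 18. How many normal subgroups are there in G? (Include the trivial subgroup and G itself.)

G has 16 subgroups. Checking conjugation-invariance by order — order 1: 1/1 normal; order 2: 0/9 normal; order 3: 1/1 normal; order 6: 0/3 normal; order 9: 1/1 normal; order 18: 1/1 normal.
Total normal subgroups: 4.

4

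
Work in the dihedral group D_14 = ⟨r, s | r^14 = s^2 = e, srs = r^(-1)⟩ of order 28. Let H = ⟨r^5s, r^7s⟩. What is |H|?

14

|⟨r^5s⟩| = 2 and |⟨r^7s⟩| = 2, so |H| is a multiple of lcm(2, 2) = 2 and divides |G| = 28.
Closing under the operation: H = {e, r^2, r^4, r^6, r^8, r^10, r^12, rs, r^3s, r^5s, r^7s, r^9s, r^11s, r^13s}, so |H| = 14.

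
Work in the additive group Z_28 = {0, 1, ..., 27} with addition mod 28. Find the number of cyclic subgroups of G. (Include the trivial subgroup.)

6

Group the elements of G by the cyclic subgroup they generate; each cyclic subgroup of order d accounts for φ(d) elements.
Cyclic subgroups by order — order 1: 1; order 2: 1; order 4: 1; order 7: 1; order 14: 1; order 28: 1.
Total: 6.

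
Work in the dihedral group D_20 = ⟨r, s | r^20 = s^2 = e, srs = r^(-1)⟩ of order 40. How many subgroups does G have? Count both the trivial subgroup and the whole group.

48

|G| = 40, so by Lagrange every subgroup order divides 40. Divisors: 1, 2, 4, 5, 8, 10, 20, 40.
Subgroups by order — order 1: 1; order 2: 21; order 4: 11; order 5: 1; order 8: 5; order 10: 5; order 20: 3; order 40: 1.
Total: 1 + 21 + 11 + 1 + 5 + 5 + 3 + 1 = 48.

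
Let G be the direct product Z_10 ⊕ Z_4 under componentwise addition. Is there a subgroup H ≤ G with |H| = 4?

Yes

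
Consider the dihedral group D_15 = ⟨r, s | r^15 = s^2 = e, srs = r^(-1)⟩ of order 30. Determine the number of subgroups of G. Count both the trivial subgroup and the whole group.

|G| = 30, so by Lagrange every subgroup order divides 30. Divisors: 1, 2, 3, 5, 6, 10, 15, 30.
Subgroups by order — order 1: 1; order 2: 15; order 3: 1; order 5: 1; order 6: 5; order 10: 3; order 15: 1; order 30: 1.
Total: 1 + 15 + 1 + 1 + 5 + 3 + 1 + 1 = 28.

28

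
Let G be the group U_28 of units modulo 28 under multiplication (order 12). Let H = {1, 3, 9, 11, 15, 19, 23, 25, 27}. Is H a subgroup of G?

|H| = 9 does not divide |G| = 12, so by Lagrange H is not a subgroup.

No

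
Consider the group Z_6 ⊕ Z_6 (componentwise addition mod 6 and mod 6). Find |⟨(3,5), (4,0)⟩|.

|⟨(3,5)⟩| = 6 and |⟨(4,0)⟩| = 3, so |H| is a multiple of lcm(6, 3) = 6 and divides |G| = 36.
Closing under the operation: H = {(0,0), (0,2), (0,4), (1,1), (1,3), (1,5), (2,0), (2,2), (2,4), (3,1), (3,3), (3,5), (4,0), (4,2), (4,4), (5,1), (5,3), (5,5)}, so |H| = 18.

18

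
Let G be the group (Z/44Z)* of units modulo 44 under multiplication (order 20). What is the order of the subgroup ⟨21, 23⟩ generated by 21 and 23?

4

|⟨21⟩| = 2 and |⟨23⟩| = 2, so |H| is a multiple of lcm(2, 2) = 2 and divides |G| = 20.
Closing under the operation: H = {1, 21, 23, 43}, so |H| = 4.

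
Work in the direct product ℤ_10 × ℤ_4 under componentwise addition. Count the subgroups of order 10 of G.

3

|G| = 40 and 10 | 40, so subgroups of order 10 are possible by Lagrange.
The subgroups of order 10 are: {(0,0), (0,2), (2,0), (2,2), (4,0), (4,2), (6,0), (6,2), (8,0), (8,2)}; {(0,0), (1,0), (2,0), (3,0), (4,0), (5,0), (6,0), (7,0), (8,0), (9,0)}; {(0,0), (1,2), (2,0), (3,2), (4,0), (5,2), (6,0), (7,2), (8,0), (9,2)}.
So G has 3 subgroups of order 10.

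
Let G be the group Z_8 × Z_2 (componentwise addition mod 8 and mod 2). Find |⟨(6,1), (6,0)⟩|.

8

|⟨(6,1)⟩| = 4 and |⟨(6,0)⟩| = 4, so |H| is a multiple of lcm(4, 4) = 4 and divides |G| = 16.
Closing under the operation: H = {(0,0), (0,1), (2,0), (2,1), (4,0), (4,1), (6,0), (6,1)}, so |H| = 8.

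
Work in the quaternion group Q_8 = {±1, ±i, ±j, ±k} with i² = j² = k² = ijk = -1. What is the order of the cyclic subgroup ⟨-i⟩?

Computing powers of -i: the smallest k with (-i)^k = e is k = 4.

4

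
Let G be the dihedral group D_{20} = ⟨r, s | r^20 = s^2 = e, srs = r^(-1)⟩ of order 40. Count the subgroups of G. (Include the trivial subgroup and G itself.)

|G| = 40, so by Lagrange every subgroup order divides 40. Divisors: 1, 2, 4, 5, 8, 10, 20, 40.
Subgroups by order — order 1: 1; order 2: 21; order 4: 11; order 5: 1; order 8: 5; order 10: 5; order 20: 3; order 40: 1.
Total: 1 + 21 + 11 + 1 + 5 + 5 + 3 + 1 = 48.

48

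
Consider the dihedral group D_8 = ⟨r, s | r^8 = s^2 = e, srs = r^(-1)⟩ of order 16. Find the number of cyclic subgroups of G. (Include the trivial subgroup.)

12

Each element a generates a cyclic subgroup ⟨a⟩; distinct elements may generate the same one (a cyclic group of order d has φ(d) generators).
Cyclic subgroups by order — order 1: 1; order 2: 9; order 4: 1; order 8: 1.
Total: 12.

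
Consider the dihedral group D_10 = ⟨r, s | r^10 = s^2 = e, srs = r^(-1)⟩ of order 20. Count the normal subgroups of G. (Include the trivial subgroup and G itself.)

7

G has 22 subgroups. Checking conjugation-invariance by order — order 1: 1/1 normal; order 2: 1/11 normal; order 4: 0/5 normal; order 5: 1/1 normal; order 10: 3/3 normal; order 20: 1/1 normal.
Total normal subgroups: 7.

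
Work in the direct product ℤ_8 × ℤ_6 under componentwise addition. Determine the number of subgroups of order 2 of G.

3

|G| = 48 and 2 | 48, so subgroups of order 2 are possible by Lagrange.
The subgroups of order 2 are: {(0,0), (0,3)}; {(0,0), (4,0)}; {(0,0), (4,3)}.
So G has 3 subgroups of order 2.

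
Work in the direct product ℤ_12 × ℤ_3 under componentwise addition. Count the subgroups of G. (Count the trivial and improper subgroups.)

|G| = 36, so by Lagrange every subgroup order divides 36. Divisors: 1, 2, 3, 4, 6, 9, 12, 18, 36.
Subgroups by order — order 1: 1; order 2: 1; order 3: 4; order 4: 1; order 6: 4; order 9: 1; order 12: 4; order 18: 1; order 36: 1.
Total: 1 + 1 + 4 + 1 + 4 + 1 + 4 + 1 + 1 = 18.

18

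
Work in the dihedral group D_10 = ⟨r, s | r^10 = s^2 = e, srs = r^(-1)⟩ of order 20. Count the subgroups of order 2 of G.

|G| = 20 and 2 | 20, so subgroups of order 2 are possible by Lagrange.
The subgroups of order 2 are: {e, r^2s}; {e, r^3s}; {e, r^4s}; {e, r^5}; … (11 in all).
So G has 11 subgroups of order 2.

11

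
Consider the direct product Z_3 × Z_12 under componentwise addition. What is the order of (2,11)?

12

The order of (2,11) in Z_3 × Z_12 is lcm(ord(2) in Z_3, ord(11) in Z_12).
ord(2) = 3 and ord(11) = 12, so |⟨(2,11)⟩| = lcm(3, 12) = 12.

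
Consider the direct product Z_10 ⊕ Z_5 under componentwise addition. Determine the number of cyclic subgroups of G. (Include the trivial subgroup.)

14

Group the elements of G by the cyclic subgroup they generate; each cyclic subgroup of order d accounts for φ(d) elements.
Cyclic subgroups by order — order 1: 1; order 2: 1; order 5: 6; order 10: 6.
Total: 14.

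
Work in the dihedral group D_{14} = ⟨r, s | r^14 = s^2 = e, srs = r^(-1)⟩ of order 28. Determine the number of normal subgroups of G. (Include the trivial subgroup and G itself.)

7

G has 28 subgroups. Checking conjugation-invariance by order — order 1: 1/1 normal; order 2: 1/15 normal; order 4: 0/7 normal; order 7: 1/1 normal; order 14: 3/3 normal; order 28: 1/1 normal.
Total normal subgroups: 7.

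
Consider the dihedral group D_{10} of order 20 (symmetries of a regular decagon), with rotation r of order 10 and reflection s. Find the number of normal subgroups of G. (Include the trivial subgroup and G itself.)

G has 22 subgroups. Checking conjugation-invariance by order — order 1: 1/1 normal; order 2: 1/11 normal; order 4: 0/5 normal; order 5: 1/1 normal; order 10: 3/3 normal; order 20: 1/1 normal.
Total normal subgroups: 7.

7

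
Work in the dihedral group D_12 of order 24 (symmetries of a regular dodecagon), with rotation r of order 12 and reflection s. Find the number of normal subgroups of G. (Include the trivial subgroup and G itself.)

G has 34 subgroups. Checking conjugation-invariance by order — order 1: 1/1 normal; order 2: 1/13 normal; order 3: 1/1 normal; order 4: 1/7 normal; order 6: 1/5 normal; order 8: 0/3 normal; order 12: 3/3 normal; order 24: 1/1 normal.
Total normal subgroups: 9.

9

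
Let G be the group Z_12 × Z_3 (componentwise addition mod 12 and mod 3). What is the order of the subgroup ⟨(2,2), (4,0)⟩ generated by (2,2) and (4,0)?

18

|⟨(2,2)⟩| = 6 and |⟨(4,0)⟩| = 3, so |H| is a multiple of lcm(6, 3) = 6 and divides |G| = 36.
Closing under the operation: H = {(0,0), (0,1), (0,2), (2,0), (2,1), (2,2), (4,0), (4,1), (4,2), (6,0), (6,1), (6,2), (8,0), (8,1), (8,2), (10,0), (10,1), (10,2)}, so |H| = 18.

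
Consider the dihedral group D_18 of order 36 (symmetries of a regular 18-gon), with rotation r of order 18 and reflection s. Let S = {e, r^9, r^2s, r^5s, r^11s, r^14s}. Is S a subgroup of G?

Closure fails: r^11s · r^14s = r^15 ∉ S. So S is not a subgroup.

No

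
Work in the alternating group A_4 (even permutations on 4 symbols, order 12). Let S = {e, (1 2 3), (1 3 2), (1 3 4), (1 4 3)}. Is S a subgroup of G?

|S| = 5 does not divide |G| = 12, so by Lagrange S is not a subgroup.

No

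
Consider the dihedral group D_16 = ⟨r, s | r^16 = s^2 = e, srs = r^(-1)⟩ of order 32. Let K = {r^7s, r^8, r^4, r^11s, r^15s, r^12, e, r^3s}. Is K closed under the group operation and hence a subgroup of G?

Yes

|K| = 8 divides |G| = 32, consistent with Lagrange.
K contains the identity, every element's inverse is in K, and K is closed under ·: it is a subgroup.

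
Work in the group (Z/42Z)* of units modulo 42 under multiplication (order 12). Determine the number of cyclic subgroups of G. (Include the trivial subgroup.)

8

A cyclic subgroup of order d is generated by each of its φ(d) elements of order d, so the cyclic subgroups of order d number (#elements of order d)/φ(d).
Cyclic subgroups by order — order 1: 1; order 2: 3; order 3: 1; order 6: 3.
Total: 8.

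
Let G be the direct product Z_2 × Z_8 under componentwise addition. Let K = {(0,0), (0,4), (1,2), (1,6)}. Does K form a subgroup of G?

Yes

|K| = 4 divides |G| = 16, consistent with Lagrange.
K contains the identity, every element's inverse is in K, and K is closed under +: it is a subgroup.
In fact K = ⟨(1,6)⟩.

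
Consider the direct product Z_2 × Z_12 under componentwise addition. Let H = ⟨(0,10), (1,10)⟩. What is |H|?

12

|⟨(0,10)⟩| = 6 and |⟨(1,10)⟩| = 6, so |H| is a multiple of lcm(6, 6) = 6 and divides |G| = 24.
Closing under the operation: H = {(0,0), (0,2), (0,4), (0,6), (0,8), (0,10), (1,0), (1,2), (1,4), (1,6), (1,8), (1,10)}, so |H| = 12.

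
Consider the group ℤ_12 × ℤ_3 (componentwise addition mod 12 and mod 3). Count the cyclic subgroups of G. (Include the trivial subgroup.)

15

Group the elements of G by the cyclic subgroup they generate; each cyclic subgroup of order d accounts for φ(d) elements.
Cyclic subgroups by order — order 1: 1; order 2: 1; order 3: 4; order 4: 1; order 6: 4; order 12: 4.
Total: 15.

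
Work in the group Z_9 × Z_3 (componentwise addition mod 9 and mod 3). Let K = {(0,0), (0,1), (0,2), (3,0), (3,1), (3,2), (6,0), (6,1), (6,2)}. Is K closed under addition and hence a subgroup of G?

Yes

|K| = 9 divides |G| = 27, consistent with Lagrange.
K contains the identity, every element's inverse is in K, and K is closed under +: it is a subgroup.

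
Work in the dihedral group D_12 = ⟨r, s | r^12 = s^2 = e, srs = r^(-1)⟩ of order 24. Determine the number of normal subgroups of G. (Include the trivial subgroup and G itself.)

9

G has 34 subgroups. Checking conjugation-invariance by order — order 1: 1/1 normal; order 2: 1/13 normal; order 3: 1/1 normal; order 4: 1/7 normal; order 6: 1/5 normal; order 8: 0/3 normal; order 12: 3/3 normal; order 24: 1/1 normal.
Total normal subgroups: 9.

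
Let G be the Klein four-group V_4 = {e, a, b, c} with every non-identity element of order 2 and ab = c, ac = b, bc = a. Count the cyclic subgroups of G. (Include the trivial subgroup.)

4

Each element a generates a cyclic subgroup ⟨a⟩; distinct elements may generate the same one (a cyclic group of order d has φ(d) generators).
Cyclic subgroups by order — order 1: 1; order 2: 3.
Total: 4.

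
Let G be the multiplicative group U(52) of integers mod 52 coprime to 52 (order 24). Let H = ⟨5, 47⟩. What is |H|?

|⟨5⟩| = 4 and |⟨47⟩| = 4, so |H| is a multiple of lcm(4, 4) = 4 and divides |G| = 24.
Closing under the operation: H = {1, 5, 21, 25, 27, 31, 47, 51}, so |H| = 8.

8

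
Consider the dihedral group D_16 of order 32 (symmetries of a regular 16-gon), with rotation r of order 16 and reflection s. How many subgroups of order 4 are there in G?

9

|G| = 32 and 4 | 32, so subgroups of order 4 are possible by Lagrange.
The subgroups of order 4 are: {e, r^8, r^2s, r^10s}; {e, r^8, r^3s, r^11s}; {e, r^4, r^8, r^12}; {e, r^8, r^4s, r^12s}; … (9 in all).
So G has 9 subgroups of order 4.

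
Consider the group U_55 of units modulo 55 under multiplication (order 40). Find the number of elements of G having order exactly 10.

12

Enumerating element orders in G gives 12 elements of order 10.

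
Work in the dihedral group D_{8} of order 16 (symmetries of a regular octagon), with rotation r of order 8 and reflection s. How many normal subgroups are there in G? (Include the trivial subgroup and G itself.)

7

G has 19 subgroups. Checking conjugation-invariance by order — order 1: 1/1 normal; order 2: 1/9 normal; order 4: 1/5 normal; order 8: 3/3 normal; order 16: 1/1 normal.
Total normal subgroups: 7.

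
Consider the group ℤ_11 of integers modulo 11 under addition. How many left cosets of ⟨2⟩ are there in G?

|⟨2⟩| = 11 and |G| = 11.
By Lagrange, [G : H] = |G|/|H| = 11/11 = 1.

1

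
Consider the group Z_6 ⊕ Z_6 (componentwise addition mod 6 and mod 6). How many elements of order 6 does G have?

An element (a,b) has order lcm(ord(a), ord(b)); count pairs with lcm equal to 6.
Enumerating gives 24 such elements.

24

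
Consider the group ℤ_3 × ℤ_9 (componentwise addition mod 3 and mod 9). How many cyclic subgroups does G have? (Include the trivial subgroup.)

Each element a generates a cyclic subgroup ⟨a⟩; distinct elements may generate the same one (a cyclic group of order d has φ(d) generators).
Cyclic subgroups by order — order 1: 1; order 3: 4; order 9: 3.
Total: 8.

8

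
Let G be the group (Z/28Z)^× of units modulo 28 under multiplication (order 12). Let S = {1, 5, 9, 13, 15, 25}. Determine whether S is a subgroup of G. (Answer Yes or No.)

5 ∈ S but its inverse 17 ∉ S, so S is not a subgroup.

No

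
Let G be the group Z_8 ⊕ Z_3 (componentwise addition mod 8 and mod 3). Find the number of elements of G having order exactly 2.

1

An element (a,b) has order lcm(ord(a), ord(b)); count pairs with lcm equal to 2.
Enumerating gives 1 such elements.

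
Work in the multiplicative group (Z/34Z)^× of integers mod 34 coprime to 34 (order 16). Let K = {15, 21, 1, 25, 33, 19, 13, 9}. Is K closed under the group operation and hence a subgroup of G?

|K| = 8 divides |G| = 16, consistent with Lagrange.
K contains the identity, every element's inverse is in K, and K is closed under ·: it is a subgroup.
In fact K = ⟨9⟩.

Yes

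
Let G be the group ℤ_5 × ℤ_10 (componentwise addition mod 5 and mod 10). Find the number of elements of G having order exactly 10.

An element (a,b) has order lcm(ord(a), ord(b)); count pairs with lcm equal to 10.
Enumerating gives 24 such elements.

24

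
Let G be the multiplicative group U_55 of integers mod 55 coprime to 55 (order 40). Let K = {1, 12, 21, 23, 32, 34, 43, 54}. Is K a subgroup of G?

|K| = 8 divides |G| = 40, consistent with Lagrange.
K contains the identity, every element's inverse is in K, and K is closed under ·: it is a subgroup.

Yes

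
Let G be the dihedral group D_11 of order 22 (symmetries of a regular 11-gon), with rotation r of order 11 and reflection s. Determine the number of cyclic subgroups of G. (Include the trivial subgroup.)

13

A cyclic subgroup of order d is generated by each of its φ(d) elements of order d, so the cyclic subgroups of order d number (#elements of order d)/φ(d).
Cyclic subgroups by order — order 1: 1; order 2: 11; order 11: 1.
Total: 13.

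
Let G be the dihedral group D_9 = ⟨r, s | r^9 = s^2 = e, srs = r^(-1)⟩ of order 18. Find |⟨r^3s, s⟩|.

|⟨r^3s⟩| = 2 and |⟨s⟩| = 2, so |H| is a multiple of lcm(2, 2) = 2 and divides |G| = 18.
Closing under the operation: H = {e, r^3, r^6, s, r^3s, r^6s}, so |H| = 6.

6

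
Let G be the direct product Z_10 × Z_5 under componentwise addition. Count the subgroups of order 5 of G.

|G| = 50 and 5 | 50, so subgroups of order 5 are possible by Lagrange.
The subgroups of order 5 are: {(0,0), (0,1), (0,2), (0,3), (0,4)}; {(0,0), (2,0), (4,0), (6,0), (8,0)}; {(0,0), (2,1), (4,2), (6,3), (8,4)}; {(0,0), (2,2), (4,4), (6,1), (8,3)}; … (6 in all).
So G has 6 subgroups of order 5.

6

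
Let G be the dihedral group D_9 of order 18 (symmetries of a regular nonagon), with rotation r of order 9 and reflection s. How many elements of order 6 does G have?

0

No element of G has order 6 (even though 6 | 18).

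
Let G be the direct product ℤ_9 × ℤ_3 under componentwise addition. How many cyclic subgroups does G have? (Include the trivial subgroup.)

8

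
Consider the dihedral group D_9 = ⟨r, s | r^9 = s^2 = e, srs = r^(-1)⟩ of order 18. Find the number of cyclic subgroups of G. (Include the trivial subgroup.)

12

Each element a generates a cyclic subgroup ⟨a⟩; distinct elements may generate the same one (a cyclic group of order d has φ(d) generators).
Cyclic subgroups by order — order 1: 1; order 2: 9; order 3: 1; order 9: 1.
Total: 12.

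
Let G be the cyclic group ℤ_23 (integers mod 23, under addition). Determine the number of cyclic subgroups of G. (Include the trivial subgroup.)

Group the elements of G by the cyclic subgroup they generate; each cyclic subgroup of order d accounts for φ(d) elements.
Cyclic subgroups by order — order 1: 1; order 23: 1.
Total: 2.

2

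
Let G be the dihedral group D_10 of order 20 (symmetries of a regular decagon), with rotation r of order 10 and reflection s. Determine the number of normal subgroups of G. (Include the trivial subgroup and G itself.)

7

G has 22 subgroups. Checking conjugation-invariance by order — order 1: 1/1 normal; order 2: 1/11 normal; order 4: 0/5 normal; order 5: 1/1 normal; order 10: 3/3 normal; order 20: 1/1 normal.
Total normal subgroups: 7.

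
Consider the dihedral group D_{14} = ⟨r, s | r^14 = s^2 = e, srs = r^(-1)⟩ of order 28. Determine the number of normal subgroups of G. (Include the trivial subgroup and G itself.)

G has 28 subgroups. Checking conjugation-invariance by order — order 1: 1/1 normal; order 2: 1/15 normal; order 4: 0/7 normal; order 7: 1/1 normal; order 14: 3/3 normal; order 28: 1/1 normal.
Total normal subgroups: 7.

7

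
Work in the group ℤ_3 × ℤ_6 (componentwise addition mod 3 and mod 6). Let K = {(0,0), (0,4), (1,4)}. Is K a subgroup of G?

No

(0,4) ∈ K but its inverse (0,2) ∉ K, so K is not a subgroup.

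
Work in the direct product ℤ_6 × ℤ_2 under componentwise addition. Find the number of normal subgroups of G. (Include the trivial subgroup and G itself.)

10

G is abelian, so every subgroup is normal.
G has 10 subgroups in total, hence 10 normal subgroups.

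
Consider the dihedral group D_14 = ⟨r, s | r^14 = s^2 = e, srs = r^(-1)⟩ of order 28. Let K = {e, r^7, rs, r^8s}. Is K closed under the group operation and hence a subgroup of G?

|K| = 4 divides |G| = 28, consistent with Lagrange.
K contains the identity, every element's inverse is in K, and K is closed under ·: it is a subgroup.

Yes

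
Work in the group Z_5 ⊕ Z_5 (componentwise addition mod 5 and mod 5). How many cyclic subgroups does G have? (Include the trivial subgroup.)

7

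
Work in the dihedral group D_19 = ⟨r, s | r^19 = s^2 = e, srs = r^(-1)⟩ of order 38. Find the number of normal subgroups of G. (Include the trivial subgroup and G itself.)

3

G has 22 subgroups. Checking conjugation-invariance by order — order 1: 1/1 normal; order 2: 0/19 normal; order 19: 1/1 normal; order 38: 1/1 normal.
Total normal subgroups: 3.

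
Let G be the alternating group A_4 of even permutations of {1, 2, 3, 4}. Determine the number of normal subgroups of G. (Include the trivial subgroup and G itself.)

3

G has 10 subgroups. Checking conjugation-invariance by order — order 1: 1/1 normal; order 2: 0/3 normal; order 3: 0/4 normal; order 4: 1/1 normal; order 12: 1/1 normal.
Total normal subgroups: 3.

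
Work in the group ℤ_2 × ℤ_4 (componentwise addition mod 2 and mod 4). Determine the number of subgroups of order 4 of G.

|G| = 8 and 4 | 8, so subgroups of order 4 are possible by Lagrange.
The subgroups of order 4 are: {(0,0), (0,1), (0,2), (0,3)}; {(0,0), (0,2), (1,0), (1,2)}; {(0,0), (0,2), (1,1), (1,3)}.
So G has 3 subgroups of order 4.

3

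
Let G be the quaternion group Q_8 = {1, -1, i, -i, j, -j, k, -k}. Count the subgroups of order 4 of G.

|G| = 8 and 4 | 8, so subgroups of order 4 are possible by Lagrange.
The subgroups of order 4 are: {1, -1, i, -i}; {1, -1, j, -j}; {1, -1, k, -k}.
So G has 3 subgroups of order 4.

3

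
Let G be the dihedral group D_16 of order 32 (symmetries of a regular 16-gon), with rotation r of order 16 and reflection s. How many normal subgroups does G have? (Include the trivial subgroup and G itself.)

G has 36 subgroups. Checking conjugation-invariance by order — order 1: 1/1 normal; order 2: 1/17 normal; order 4: 1/9 normal; order 8: 1/5 normal; order 16: 3/3 normal; order 32: 1/1 normal.
Total normal subgroups: 8.

8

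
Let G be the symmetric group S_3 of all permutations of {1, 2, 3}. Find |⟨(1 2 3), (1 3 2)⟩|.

3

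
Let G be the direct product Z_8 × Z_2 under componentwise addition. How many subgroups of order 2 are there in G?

3

|G| = 16 and 2 | 16, so subgroups of order 2 are possible by Lagrange.
The subgroups of order 2 are: {(0,0), (0,1)}; {(0,0), (4,0)}; {(0,0), (4,1)}.
So G has 3 subgroups of order 2.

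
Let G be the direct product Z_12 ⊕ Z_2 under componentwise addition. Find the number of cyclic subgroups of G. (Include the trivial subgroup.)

Each element a generates a cyclic subgroup ⟨a⟩; distinct elements may generate the same one (a cyclic group of order d has φ(d) generators).
Cyclic subgroups by order — order 1: 1; order 2: 3; order 3: 1; order 4: 2; order 6: 3; order 12: 2.
Total: 12.

12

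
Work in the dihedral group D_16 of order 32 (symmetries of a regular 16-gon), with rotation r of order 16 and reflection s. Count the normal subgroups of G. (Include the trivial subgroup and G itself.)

8

G has 36 subgroups. Checking conjugation-invariance by order — order 1: 1/1 normal; order 2: 1/17 normal; order 4: 1/9 normal; order 8: 1/5 normal; order 16: 3/3 normal; order 32: 1/1 normal.
Total normal subgroups: 8.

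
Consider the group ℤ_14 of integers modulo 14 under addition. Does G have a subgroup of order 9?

No

9 does not divide |G| = 14, so by Lagrange no subgroup of order 9 exists.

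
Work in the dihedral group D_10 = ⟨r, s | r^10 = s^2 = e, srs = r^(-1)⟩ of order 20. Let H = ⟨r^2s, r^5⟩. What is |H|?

4

|⟨r^2s⟩| = 2 and |⟨r^5⟩| = 2, so |H| is a multiple of lcm(2, 2) = 2 and divides |G| = 20.
Closing under the operation: H = {e, r^5, r^2s, r^7s}, so |H| = 4.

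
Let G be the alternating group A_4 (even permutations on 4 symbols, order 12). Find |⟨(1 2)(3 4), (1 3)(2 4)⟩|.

|⟨(1 2)(3 4)⟩| = 2 and |⟨(1 3)(2 4)⟩| = 2, so |H| is a multiple of lcm(2, 2) = 2 and divides |G| = 12.
Closing under the operation: H = {e, (1 2)(3 4), (1 3)(2 4), (1 4)(2 3)}, so |H| = 4.

4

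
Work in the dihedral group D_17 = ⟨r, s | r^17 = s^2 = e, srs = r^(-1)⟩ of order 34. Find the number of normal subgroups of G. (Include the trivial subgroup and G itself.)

3

G has 20 subgroups. Checking conjugation-invariance by order — order 1: 1/1 normal; order 2: 0/17 normal; order 17: 1/1 normal; order 34: 1/1 normal.
Total normal subgroups: 3.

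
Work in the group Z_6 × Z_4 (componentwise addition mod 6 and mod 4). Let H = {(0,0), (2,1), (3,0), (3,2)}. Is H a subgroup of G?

No

(2,1) ∈ H but its inverse (4,3) ∉ H, so H is not a subgroup.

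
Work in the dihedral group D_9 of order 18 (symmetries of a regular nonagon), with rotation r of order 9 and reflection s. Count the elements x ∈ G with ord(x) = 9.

6

The elements of order 9 are: r, r^2, r^4, r^5, r^7, r^8.
That's 6.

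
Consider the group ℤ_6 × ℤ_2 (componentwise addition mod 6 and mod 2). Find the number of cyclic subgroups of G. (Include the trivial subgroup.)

8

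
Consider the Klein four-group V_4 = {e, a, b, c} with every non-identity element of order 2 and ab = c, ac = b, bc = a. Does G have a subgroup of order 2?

2 | 4. A subgroup of order 2 is {e, a}.

Yes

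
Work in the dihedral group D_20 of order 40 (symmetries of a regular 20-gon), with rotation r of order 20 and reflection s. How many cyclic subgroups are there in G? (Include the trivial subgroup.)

A cyclic subgroup of order d is generated by each of its φ(d) elements of order d, so the cyclic subgroups of order d number (#elements of order d)/φ(d).
Cyclic subgroups by order — order 1: 1; order 2: 21; order 4: 1; order 5: 1; order 10: 1; order 20: 1.
Total: 26.

26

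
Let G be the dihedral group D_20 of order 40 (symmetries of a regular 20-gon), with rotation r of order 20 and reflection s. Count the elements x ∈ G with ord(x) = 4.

2

The elements of order 4 are: r^5, r^15.
That's 2.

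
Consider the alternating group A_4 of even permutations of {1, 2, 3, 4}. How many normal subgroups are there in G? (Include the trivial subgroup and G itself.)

3

G has 10 subgroups. Checking conjugation-invariance by order — order 1: 1/1 normal; order 2: 0/3 normal; order 3: 0/4 normal; order 4: 1/1 normal; order 12: 1/1 normal.
Total normal subgroups: 3.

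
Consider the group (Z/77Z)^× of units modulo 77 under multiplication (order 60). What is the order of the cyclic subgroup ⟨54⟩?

6

Compute successive powers of 54 mod 77: 54, 67, 76, 23, 10, 1; 54^6 ≡ 1 (mod 77).
So |⟨54⟩| = 6.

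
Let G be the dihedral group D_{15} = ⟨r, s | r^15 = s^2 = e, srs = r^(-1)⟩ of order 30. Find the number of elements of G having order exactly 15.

The elements of order 15 are: r, r^2, r^4, r^7, r^8, r^11, r^13, r^14.
That's 8.

8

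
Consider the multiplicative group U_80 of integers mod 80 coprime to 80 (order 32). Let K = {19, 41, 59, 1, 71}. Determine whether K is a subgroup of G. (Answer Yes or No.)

|K| = 5 does not divide |G| = 32, so by Lagrange K is not a subgroup.

No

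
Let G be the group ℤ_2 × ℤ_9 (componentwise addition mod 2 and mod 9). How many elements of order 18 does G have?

An element (a,b) has order lcm(ord(a), ord(b)); count pairs with lcm equal to 18.
Enumerating gives 6 such elements.

6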